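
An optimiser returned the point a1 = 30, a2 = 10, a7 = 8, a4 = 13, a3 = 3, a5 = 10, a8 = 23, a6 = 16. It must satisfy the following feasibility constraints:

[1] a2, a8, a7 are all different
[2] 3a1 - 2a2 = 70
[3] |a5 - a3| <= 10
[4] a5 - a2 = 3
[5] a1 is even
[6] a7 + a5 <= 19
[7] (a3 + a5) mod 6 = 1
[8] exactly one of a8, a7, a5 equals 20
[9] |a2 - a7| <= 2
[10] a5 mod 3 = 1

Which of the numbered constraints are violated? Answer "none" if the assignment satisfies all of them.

Constraints 4, 8 do not hold.

[1] values 10, 23, 8 are pairwise distinct  yes
[2] 3a1 - 2a2 = 3(30) - 2(10) = 70  yes
[3] |10 - 3| = 7; 7 ≤ 10  yes
[4] a5 - a2 = 10 - 10 = 0, not 3  no
[5] a1 = 30 is even  yes
[6] a7 + a5 = 8 + 10 = 18; 18 ≤ 19  yes
[7] a3 + a5 = 13; 13 mod 6 = 1  yes
[8] a8=23, a7=8, a5=10; 0 of them equal 20, not exactly one  no
[9] |10 - 8| = 2; 2 ≤ 2  yes
[10] 10 mod 3 = 1  yes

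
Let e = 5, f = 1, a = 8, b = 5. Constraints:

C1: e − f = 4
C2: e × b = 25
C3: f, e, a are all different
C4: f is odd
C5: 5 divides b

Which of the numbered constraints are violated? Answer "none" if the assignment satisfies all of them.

The assignment satisfies every constraint.

C1: e − f = 5 − 1 = 4  ✔
C2: e × b = 5 × 5 = 25  ✔
C3: values 1, 5, 8 are pairwise distinct  ✔
C4: f = 1 is odd  ✔
C5: 5 / 5 = 1, so 5 divides 5  ✔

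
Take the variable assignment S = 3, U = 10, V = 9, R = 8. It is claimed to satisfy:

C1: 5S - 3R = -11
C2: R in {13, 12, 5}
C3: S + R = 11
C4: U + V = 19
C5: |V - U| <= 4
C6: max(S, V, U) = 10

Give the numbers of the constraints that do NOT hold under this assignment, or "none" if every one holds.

C1: 5S - 3R = 5(3) - 3(8) = -9, not -11  false
C2: R = 8 is not in {13, 12, 5}  false
C3: S + R = 3 + 8 = 11  true
C4: U + V = 10 + 9 = 19  true
C5: |9 - 10| = 1; 1 ≤ 4  true
C6: max(3, 9, 10) = 10  true

Constraints 1 and 2 do not hold.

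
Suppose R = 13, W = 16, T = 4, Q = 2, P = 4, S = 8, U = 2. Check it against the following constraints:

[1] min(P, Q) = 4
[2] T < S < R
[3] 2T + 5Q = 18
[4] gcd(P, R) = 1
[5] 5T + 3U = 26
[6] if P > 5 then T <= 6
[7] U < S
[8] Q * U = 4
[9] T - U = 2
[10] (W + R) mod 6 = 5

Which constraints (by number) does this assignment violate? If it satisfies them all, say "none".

The assignment fails constraint 1.

[1] min(4, 2) = 2, not 4 — fails.
[2] values 4 < 8 < 13 — holds.
[3] 2T + 5Q = 2(4) + 5(2) = 18 — holds.
[4] gcd(4, 13) = 1 — holds.
[5] 5T + 3U = 5(4) + 3(2) = 26 — holds.
[6] P = 4, not > 5; antecedent false, conditional vacuously true — holds.
[7] U = 2, S = 8; 2 < 8 — holds.
[8] Q * U = 2 * 2 = 4 — holds.
[9] T - U = 4 - 2 = 2 — holds.
[10] W + R = 29; 29 mod 6 = 5 — holds.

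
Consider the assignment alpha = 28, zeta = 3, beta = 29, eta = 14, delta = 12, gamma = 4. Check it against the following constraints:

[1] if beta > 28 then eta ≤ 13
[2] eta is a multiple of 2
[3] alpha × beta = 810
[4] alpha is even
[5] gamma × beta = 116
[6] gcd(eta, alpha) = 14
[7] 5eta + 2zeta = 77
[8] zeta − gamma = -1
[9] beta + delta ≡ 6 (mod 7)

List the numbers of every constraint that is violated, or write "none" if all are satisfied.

Violated: 1, 3, and 7.

[1] beta = 29 > 28, so we need eta ≤ 13; but eta = 14 > 13 — does not hold.
[2] 14 / 2 = 7, so 2 divides 14 — holds.
[3] alpha × beta = 28 × 29 = 812, not 810 — does not hold.
[4] alpha = 28 is even — holds.
[5] gamma × beta = 4 × 29 = 116 — holds.
[6] gcd(14, 28) = 14 — holds.
[7] 5eta + 2zeta = 5(14) + 2(3) = 76, not 77 — does not hold.
[8] zeta − gamma = 3 − 4 = -1 — holds.
[9] beta + delta = 41; 41 mod 7 = 6 — holds.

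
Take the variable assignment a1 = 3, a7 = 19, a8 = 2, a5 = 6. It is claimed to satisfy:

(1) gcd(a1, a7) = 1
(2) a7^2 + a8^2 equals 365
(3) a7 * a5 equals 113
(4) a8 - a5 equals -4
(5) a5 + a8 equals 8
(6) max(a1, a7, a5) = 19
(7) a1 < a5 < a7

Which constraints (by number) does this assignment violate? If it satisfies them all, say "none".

Violated: 3.

(1) gcd(3, 19) = 1  holds
(2) a7^2 + a8^2 = 19^2 + 2^2 = 361 + 4 = 365  holds
(3) a7 * a5 = 19 * 6 = 114, not 113  fails
(4) a8 - a5 = 2 - 6 = -4  holds
(5) a5 + a8 = 6 + 2 = 8  holds
(6) max(3, 19, 6) = 19  holds
(7) values 3 < 6 < 19  holds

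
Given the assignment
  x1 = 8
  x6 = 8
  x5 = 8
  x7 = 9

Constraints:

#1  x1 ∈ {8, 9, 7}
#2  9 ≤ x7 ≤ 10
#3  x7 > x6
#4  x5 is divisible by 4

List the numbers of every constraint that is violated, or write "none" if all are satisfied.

#1 x1 = 8 is in {8, 9, 7} — satisfied.
#2 x7 = 9 lies in [9, 10] — satisfied.
#3 x7 = 9, x6 = 8; 9 > 8 — satisfied.
#4 8 / 4 = 2, so 4 divides 8 — satisfied.

Yes — all constraints hold.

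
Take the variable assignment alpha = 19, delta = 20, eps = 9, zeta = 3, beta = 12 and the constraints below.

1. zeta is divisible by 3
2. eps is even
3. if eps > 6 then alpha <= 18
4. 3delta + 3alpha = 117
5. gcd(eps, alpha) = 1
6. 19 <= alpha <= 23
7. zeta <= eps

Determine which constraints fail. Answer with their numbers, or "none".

1. 3 / 3 = 1, so 3 divides 3 — satisfied.
2. eps = 9 is odd — violated.
3. eps = 9 > 6, so we need alpha ≤ 18; but alpha = 19 > 18 — violated.
4. 3delta + 3alpha = 3(20) + 3(19) = 117 — satisfied.
5. gcd(9, 19) = 1 — satisfied.
6. alpha = 19 lies in [19, 23] — satisfied.
7. zeta = 3, eps = 9; 3 ≤ 9 — satisfied.

Violated: 2, 3.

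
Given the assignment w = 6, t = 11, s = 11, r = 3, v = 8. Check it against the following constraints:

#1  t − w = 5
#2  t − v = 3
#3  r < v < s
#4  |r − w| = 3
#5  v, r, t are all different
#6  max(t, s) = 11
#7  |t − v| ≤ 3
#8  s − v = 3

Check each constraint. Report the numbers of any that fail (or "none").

The assignment satisfies every constraint.

#1 t − w = 11 − 6 = 5  ✔
#2 t − v = 11 − 8 = 3  ✔
#3 values 3 < 8 < 11  ✔
#4 |3 − 6| = 3  ✔
#5 values 8, 3, 11 are pairwise distinct  ✔
#6 max(11, 11) = 11  ✔
#7 |11 − 8| = 3; 3 ≤ 3  ✔
#8 s − v = 11 − 8 = 3  ✔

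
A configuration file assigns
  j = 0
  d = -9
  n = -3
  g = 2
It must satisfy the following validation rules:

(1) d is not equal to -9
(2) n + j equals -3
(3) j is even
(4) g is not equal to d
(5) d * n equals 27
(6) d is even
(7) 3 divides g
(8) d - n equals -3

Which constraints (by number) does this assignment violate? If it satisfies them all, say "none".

(1) d = -9, but -9 is required to differ  false
(2) n + j = -3 + 0 = -3  true
(3) j = 0 is even  true
(4) g = 2, d = -9; distinct  true
(5) d * n = -9 * (-3) = 27  true
(6) d = -9 is odd  false
(7) 2 = 3*0 + 2, so 3 does not divide 2  false
(8) d - n = -9 - (-3) = -6, not -3  false

Constraints 1, 6, 7, 8 do not hold.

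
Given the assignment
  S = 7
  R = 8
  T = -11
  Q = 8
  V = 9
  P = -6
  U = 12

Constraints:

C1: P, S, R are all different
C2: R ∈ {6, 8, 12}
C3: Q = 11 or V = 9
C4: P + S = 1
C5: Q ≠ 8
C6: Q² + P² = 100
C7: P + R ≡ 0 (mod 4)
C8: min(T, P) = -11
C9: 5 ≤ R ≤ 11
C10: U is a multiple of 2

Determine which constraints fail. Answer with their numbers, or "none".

C1: values -6, 7, 8 are pairwise distinct  yes
C2: R = 8 is in {6, 8, 12}  yes
C3: Q = 8 ≠ 11, but V = 9 = 9 (second disjunct)  yes
C4: P + S = -6 + 7 = 1  yes
C5: Q = 8, but 8 is required to differ  no
C6: Q² + P² = 8² + (-6)² = 64 + 36 = 100  yes
C7: P + R = 2; 2 mod 4 = 2, not 0  no
C8: min(-11, -6) = -11  yes
C9: R = 8 lies in [5, 11]  yes
C10: 12 / 2 = 6, so 2 divides 12  yes

The assignment fails constraints 5 and 7.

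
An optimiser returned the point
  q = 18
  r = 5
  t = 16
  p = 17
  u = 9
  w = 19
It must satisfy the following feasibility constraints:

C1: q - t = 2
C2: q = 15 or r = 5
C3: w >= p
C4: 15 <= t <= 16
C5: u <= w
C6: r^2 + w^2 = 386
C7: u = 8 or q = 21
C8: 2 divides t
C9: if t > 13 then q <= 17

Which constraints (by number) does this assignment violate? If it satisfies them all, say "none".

Constraints 7 and 9 are violated.

C1: q - t = 18 - 16 = 2  holds
C2: q = 18 ≠ 15, but r = 5 = 5 (second disjunct)  holds
C3: w = 19, p = 17; 19 ≥ 17  holds
C4: t = 16 lies in [15, 16]  holds
C5: u = 9, w = 19; 9 ≤ 19  holds
C6: r^2 + w^2 = 5^2 + 19^2 = 25 + 361 = 386  holds
C7: u = 9 ≠ 8 and q = 18 ≠ 21; both disjuncts false  fails
C8: 16 / 2 = 8, so 2 divides 16  holds
C9: t = 16 > 13, so we need q ≤ 17; but q = 18 > 17  fails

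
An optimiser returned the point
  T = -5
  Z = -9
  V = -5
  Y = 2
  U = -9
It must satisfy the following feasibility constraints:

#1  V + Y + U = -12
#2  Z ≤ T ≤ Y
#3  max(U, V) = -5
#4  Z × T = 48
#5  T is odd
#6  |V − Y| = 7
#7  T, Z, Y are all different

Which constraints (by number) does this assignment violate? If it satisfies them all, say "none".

No — constraint 4 is not satisfied.

#1 V + Y + U = -5 + 2 + (-9) = -12 — holds.
#2 values -9 ≤ -5 ≤ 2 — holds.
#3 max(-9, -5) = -5 — holds.
#4 Z × T = -9 × (-5) = 45, not 48 — does not hold.
#5 T = -5 is odd — holds.
#6 |-5 − 2| = 7 — holds.
#7 values -5, -9, 2 are pairwise distinct — holds.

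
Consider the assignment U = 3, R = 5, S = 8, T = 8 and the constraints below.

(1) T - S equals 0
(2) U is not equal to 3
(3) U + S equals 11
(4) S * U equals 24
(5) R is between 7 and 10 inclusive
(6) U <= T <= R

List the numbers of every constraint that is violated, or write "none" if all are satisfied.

(1) T - S = 8 - 8 = 0 — OK.
(2) U = 3, but 3 is required to differ — violated.
(3) U + S = 3 + 8 = 11 — OK.
(4) S * U = 8 * 3 = 24 — OK.
(5) R = 5 is outside [7, 10] — violated.
(6) values 3, 8, 5; T = 8 is not <= R = 5 — violated.

Constraints 2, 5, and 6 are violated.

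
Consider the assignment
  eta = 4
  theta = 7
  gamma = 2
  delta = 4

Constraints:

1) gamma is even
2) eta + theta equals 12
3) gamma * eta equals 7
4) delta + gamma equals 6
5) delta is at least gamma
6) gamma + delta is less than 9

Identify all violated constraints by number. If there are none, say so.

Constraints 2, 3 are violated.

1) gamma = 2 is even  yes
2) eta + theta = 4 + 7 = 11, not 12  no
3) gamma * eta = 2 * 4 = 8, not 7  no
4) delta + gamma = 4 + 2 = 6  yes
5) delta = 4, gamma = 2; 4 ≥ 2  yes
6) gamma + delta = 2 + 4 = 6; 6 < 9  yes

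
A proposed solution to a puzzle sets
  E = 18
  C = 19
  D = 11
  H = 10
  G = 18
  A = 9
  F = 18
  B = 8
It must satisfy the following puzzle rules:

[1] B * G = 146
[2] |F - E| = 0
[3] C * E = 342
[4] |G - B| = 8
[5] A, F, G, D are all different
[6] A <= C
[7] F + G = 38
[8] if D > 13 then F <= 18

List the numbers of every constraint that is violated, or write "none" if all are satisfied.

[1] B * G = 8 * 18 = 144, not 146  fails
[2] |18 - 18| = 0  holds
[3] C * E = 19 * 18 = 342  holds
[4] |18 - 8| = 10, not 8  fails
[5] F = G = 18, not all different  fails
[6] A = 9, C = 19; 9 ≤ 19  holds
[7] F + G = 18 + 18 = 36, not 38  fails
[8] D = 11, not > 13; antecedent false, conditional vacuously true  holds

No — constraints 1, 4, 5, 7 are not satisfied.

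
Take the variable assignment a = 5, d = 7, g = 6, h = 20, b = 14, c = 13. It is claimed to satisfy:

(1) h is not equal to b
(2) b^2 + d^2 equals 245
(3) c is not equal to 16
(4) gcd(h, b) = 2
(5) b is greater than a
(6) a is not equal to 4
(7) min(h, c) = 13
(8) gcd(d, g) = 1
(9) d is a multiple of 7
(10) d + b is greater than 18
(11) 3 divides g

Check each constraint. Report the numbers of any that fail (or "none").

The assignment satisfies every constraint.

(1) h = 20, b = 14; distinct — holds.
(2) b^2 + d^2 = 14^2 + 7^2 = 196 + 49 = 245 — holds.
(3) c = 13, and 13 ≠ 16 — holds.
(4) gcd(20, 14) = 2 — holds.
(5) b = 14, a = 5; 14 > 5 — holds.
(6) a = 5, and 5 ≠ 4 — holds.
(7) min(20, 13) = 13 — holds.
(8) gcd(7, 6) = 1 — holds.
(9) 7 / 7 = 1, so 7 divides 7 — holds.
(10) d + b = 7 + 14 = 21; 21 > 18 — holds.
(11) 6 / 3 = 2, so 3 divides 6 — holds.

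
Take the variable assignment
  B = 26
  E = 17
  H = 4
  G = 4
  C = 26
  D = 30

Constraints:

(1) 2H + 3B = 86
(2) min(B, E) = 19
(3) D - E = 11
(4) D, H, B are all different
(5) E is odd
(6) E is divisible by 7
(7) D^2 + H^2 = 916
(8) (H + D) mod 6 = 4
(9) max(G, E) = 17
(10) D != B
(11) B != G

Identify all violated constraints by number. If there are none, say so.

The assignment fails constraints 2, 3, and 6.

(1) 2H + 3B = 2(4) + 3(26) = 86 — satisfied.
(2) min(26, 17) = 17, not 19 — violated.
(3) D - E = 30 - 17 = 13, not 11 — violated.
(4) values 30, 4, 26 are pairwise distinct — satisfied.
(5) E = 17 is odd — satisfied.
(6) 17 = 7*2 + 3, so 7 does not divide 17 — violated.
(7) D^2 + H^2 = 30^2 + 4^2 = 900 + 16 = 916 — satisfied.
(8) H + D = 34; 34 mod 6 = 4 — satisfied.
(9) max(4, 17) = 17 — satisfied.
(10) D = 30, B = 26; distinct — satisfied.
(11) B = 26, G = 4; distinct — satisfied.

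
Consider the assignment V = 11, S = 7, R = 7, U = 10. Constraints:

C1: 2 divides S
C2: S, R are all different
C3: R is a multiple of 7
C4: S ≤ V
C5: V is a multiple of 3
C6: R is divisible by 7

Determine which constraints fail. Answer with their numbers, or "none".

No — constraints 1, 2, 5 are not satisfied.

C1: 7 = 2×3 + 1, so 2 does not divide 7  fails
C2: S = R = 7, not all different  fails
C3: 7 / 7 = 1, so 7 divides 7  holds
C4: S = 7, V = 11; 7 ≤ 11  holds
C5: 11 = 3×3 + 2, so 3 does not divide 11  fails
C6: 7 / 7 = 1, so 7 divides 7  holds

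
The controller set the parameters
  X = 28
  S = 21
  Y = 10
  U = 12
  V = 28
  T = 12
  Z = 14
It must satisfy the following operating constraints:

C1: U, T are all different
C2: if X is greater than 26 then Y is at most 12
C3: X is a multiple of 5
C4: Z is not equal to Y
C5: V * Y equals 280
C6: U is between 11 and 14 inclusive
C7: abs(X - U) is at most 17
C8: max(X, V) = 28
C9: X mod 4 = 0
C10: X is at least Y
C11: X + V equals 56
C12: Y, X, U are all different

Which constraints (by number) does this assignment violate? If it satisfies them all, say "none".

Constraints 1, 3 do not hold.

C1: U = T = 12, not all different  no
C2: X = 28 > 26, so we need Y ≤ 12; Y = 10 ≤ 12  yes
C3: 28 = 5*5 + 3, so 5 does not divide 28  no
C4: Z = 14, Y = 10; distinct  yes
C5: V * Y = 28 * 10 = 280  yes
C6: U = 12 lies in [11, 14]  yes
C7: abs(28 - 12) = 16; 16 ≤ 17  yes
C8: max(28, 28) = 28  yes
C9: 28 mod 4 = 0  yes
C10: X = 28, Y = 10; 28 ≥ 10  yes
C11: X + V = 28 + 28 = 56  yes
C12: values 10, 28, 12 are pairwise distinct  yes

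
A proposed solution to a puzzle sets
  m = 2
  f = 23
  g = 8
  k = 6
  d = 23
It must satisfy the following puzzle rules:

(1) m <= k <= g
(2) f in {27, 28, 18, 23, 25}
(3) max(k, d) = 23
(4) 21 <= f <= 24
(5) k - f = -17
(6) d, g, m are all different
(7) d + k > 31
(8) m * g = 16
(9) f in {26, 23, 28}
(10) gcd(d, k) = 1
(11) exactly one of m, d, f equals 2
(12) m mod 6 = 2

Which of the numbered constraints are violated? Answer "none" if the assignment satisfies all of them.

(1) values 2 <= 6 <= 8 — holds.
(2) f = 23 is in {27, 28, 18, 23, 25} — holds.
(3) max(6, 23) = 23 — holds.
(4) f = 23 lies in [21, 24] — holds.
(5) k - f = 6 - 23 = -17 — holds.
(6) values 23, 8, 2 are pairwise distinct — holds.
(7) d + k = 23 + 6 = 29; 29 ≤ 31, bound 31 not met — does not hold.
(8) m * g = 2 * 8 = 16 — holds.
(9) f = 23 is in {26, 23, 28} — holds.
(10) gcd(23, 6) = 1 — holds.
(11) m=2, d=23, f=23; 1 of them equals 2 — holds.
(12) 2 mod 6 = 2 — holds.

Violated: 7.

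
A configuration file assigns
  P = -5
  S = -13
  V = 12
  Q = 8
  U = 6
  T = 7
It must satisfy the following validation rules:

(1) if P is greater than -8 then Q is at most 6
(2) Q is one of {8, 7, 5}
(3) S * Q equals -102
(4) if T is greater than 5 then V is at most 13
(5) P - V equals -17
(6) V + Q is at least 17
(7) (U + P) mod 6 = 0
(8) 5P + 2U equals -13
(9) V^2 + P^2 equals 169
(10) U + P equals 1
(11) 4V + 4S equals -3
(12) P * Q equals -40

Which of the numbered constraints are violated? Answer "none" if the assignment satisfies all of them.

(1) P = -5 > -8, so we need Q ≤ 6; but Q = 8 > 6  no
(2) Q = 8 is in {8, 7, 5}  yes
(3) S * Q = -13 * 8 = -104, not -102  no
(4) T = 7 > 5, so we need V ≤ 13; V = 12 ≤ 13  yes
(5) P - V = -5 - 12 = -17  yes
(6) V + Q = 12 + 8 = 20; 20 ≥ 17  yes
(7) U + P = 1; 1 mod 6 = 1, not 0  no
(8) 5P + 2U = 5(-5) + 2(6) = -13  yes
(9) V^2 + P^2 = 12^2 + (-5)^2 = 144 + 25 = 169  yes
(10) U + P = 6 + (-5) = 1  yes
(11) 4V + 4S = 4(12) + 4(-13) = -4, not -3  no
(12) P * Q = -5 * 8 = -40  yes

The assignment fails constraints 1, 3, 7, and 11.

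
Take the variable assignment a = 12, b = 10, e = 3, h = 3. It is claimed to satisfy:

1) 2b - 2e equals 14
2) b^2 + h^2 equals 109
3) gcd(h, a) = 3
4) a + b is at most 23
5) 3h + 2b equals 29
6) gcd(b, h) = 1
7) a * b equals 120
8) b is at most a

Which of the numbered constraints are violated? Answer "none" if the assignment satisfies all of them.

None — every constraint holds.

1) 2b - 2e = 2(10) - 2(3) = 14 — holds.
2) b^2 + h^2 = 10^2 + 3^2 = 100 + 9 = 109 — holds.
3) gcd(3, 12) = 3 — holds.
4) a + b = 12 + 10 = 22; 22 ≤ 23 — holds.
5) 3h + 2b = 3(3) + 2(10) = 29 — holds.
6) gcd(10, 3) = 1 — holds.
7) a * b = 12 * 10 = 120 — holds.
8) b = 10, a = 12; 10 ≤ 12 — holds.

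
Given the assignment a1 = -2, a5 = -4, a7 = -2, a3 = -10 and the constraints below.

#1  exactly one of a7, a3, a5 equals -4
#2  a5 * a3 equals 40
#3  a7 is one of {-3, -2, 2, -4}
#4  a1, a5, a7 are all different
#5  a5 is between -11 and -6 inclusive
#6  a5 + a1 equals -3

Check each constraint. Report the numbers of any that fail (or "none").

#1 a7=-2, a3=-10, a5=-4; 1 of them equals -4 — OK.
#2 a5 * a3 = -4 * (-10) = 40 — OK.
#3 a7 = -2 is in {-3, -2, 2, -4} — OK.
#4 a1 = a7 = -2, not all different — violated.
#5 a5 = -4 is outside [-11, -6] — violated.
#6 a5 + a1 = -4 + (-2) = -6, not -3 — violated.

No — constraints 4, 5, and 6 are not satisfied.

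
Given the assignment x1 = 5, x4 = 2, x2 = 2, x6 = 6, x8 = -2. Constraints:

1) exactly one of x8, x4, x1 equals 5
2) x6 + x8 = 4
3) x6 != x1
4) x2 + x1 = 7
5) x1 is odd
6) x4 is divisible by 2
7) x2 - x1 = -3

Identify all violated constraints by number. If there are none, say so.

1) x8=-2, x4=2, x1=5; 1 of them equals 5  ✔
2) x6 + x8 = 6 + (-2) = 4  ✔
3) x6 = 6, x1 = 5; distinct  ✔
4) x2 + x1 = 2 + 5 = 7  ✔
5) x1 = 5 is odd  ✔
6) 2 / 2 = 1, so 2 divides 2  ✔
7) x2 - x1 = 2 - 5 = -3  ✔

Yes — all constraints hold.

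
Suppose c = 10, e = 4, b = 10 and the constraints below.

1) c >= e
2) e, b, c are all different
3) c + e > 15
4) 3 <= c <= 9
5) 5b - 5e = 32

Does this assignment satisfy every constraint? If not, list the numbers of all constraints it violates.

1) c = 10, e = 4; 10 ≥ 4 — OK.
2) b = c = 10, not all different — violated.
3) c + e = 10 + 4 = 14; 14 ≤ 15, bound 15 not met — violated.
4) c = 10 is outside [3, 9] — violated.
5) 5b - 5e = 5(10) - 5(4) = 30, not 32 — violated.

Violated: 2, 3, 4, and 5.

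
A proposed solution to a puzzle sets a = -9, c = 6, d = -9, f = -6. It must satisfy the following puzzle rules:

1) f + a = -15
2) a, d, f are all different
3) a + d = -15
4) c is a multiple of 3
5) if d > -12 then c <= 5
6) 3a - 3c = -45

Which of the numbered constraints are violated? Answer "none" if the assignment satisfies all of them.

No — constraints 2, 3, and 5 are not satisfied.

1) f + a = -6 + (-9) = -15 — holds.
2) a = d = -9, not all different — fails.
3) a + d = -9 + (-9) = -18, not -15 — fails.
4) 6 / 3 = 2, so 3 divides 6 — holds.
5) d = -9 > -12, so we need c ≤ 5; but c = 6 > 5 — fails.
6) 3a - 3c = 3(-9) - 3(6) = -45 — holds.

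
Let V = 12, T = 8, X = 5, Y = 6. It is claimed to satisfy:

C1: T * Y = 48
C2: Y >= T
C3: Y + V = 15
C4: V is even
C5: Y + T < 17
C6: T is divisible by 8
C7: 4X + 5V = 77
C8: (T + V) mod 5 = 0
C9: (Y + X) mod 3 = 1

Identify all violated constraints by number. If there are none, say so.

C1: T * Y = 8 * 6 = 48 — holds.
C2: Y = 6, T = 8; 6 < 8 (want ≥) — fails.
C3: Y + V = 6 + 12 = 18, not 15 — fails.
C4: V = 12 is even — holds.
C5: Y + T = 6 + 8 = 14; 14 < 17 — holds.
C6: 8 / 8 = 1, so 8 divides 8 — holds.
C7: 4X + 5V = 4(5) + 5(12) = 80, not 77 — fails.
C8: T + V = 20; 20 mod 5 = 0 — holds.
C9: Y + X = 11; 11 mod 3 = 2, not 1 — fails.

Violated: 2, 3, 7, and 9.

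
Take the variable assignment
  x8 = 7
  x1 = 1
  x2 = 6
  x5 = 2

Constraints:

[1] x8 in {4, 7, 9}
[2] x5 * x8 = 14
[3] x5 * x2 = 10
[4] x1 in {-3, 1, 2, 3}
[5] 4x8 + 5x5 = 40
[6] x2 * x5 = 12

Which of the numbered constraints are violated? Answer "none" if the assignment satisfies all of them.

Constraints 3 and 5 are violated.

[1] x8 = 7 is in {4, 7, 9} — OK.
[2] x5 * x8 = 2 * 7 = 14 — OK.
[3] x5 * x2 = 2 * 6 = 12, not 10 — violated.
[4] x1 = 1 is in {-3, 1, 2, 3} — OK.
[5] 4x8 + 5x5 = 4(7) + 5(2) = 38, not 40 — violated.
[6] x2 * x5 = 6 * 2 = 12 — OK.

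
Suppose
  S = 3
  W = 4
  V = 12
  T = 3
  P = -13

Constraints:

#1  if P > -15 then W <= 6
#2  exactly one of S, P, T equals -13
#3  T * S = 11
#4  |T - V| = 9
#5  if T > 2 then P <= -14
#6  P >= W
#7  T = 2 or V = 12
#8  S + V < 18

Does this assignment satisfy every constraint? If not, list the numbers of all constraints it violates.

The assignment fails constraints 3, 5, and 6.

#1 P = -13 > -15, so we need W ≤ 6; W = 4 ≤ 6  ✔
#2 S=3, P=-13, T=3; 1 of them equals -13  ✔
#3 T * S = 3 * 3 = 9, not 11  ✘
#4 |3 - 12| = 9  ✔
#5 T = 3 > 2, so we need P ≤ -14; but P = -13 > -14  ✘
#6 P = -13, W = 4; -13 < 4 (want ≥)  ✘
#7 T = 3 ≠ 2, but V = 12 = 12 (second disjunct)  ✔
#8 S + V = 3 + 12 = 15; 15 < 18  ✔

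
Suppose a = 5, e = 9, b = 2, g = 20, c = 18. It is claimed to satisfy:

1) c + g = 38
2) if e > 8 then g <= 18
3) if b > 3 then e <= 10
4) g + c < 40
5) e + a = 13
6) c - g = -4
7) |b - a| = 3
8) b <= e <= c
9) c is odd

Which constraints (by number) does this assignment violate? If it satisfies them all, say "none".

1) c + g = 18 + 20 = 38 — satisfied.
2) e = 9 > 8, so we need g ≤ 18; but g = 20 > 18 — violated.
3) b = 2, not > 3; antecedent false, conditional vacuously true — satisfied.
4) g + c = 20 + 18 = 38; 38 < 40 — satisfied.
5) e + a = 9 + 5 = 14, not 13 — violated.
6) c - g = 18 - 20 = -2, not -4 — violated.
7) |2 - 5| = 3 — satisfied.
8) values 2 <= 9 <= 18 — satisfied.
9) c = 18 is even — violated.

Constraints 2, 5, 6, and 9 are violated.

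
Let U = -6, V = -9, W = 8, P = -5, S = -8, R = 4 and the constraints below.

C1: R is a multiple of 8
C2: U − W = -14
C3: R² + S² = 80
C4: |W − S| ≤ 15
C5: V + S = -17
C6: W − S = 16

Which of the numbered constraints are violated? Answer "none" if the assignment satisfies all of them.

Constraints 1, 4 are violated.

C1: 4 = 8×0 + 4, so 8 does not divide 4  FAIL
C2: U − W = -6 − 8 = -14  OK
C3: R² + S² = 4² + (-8)² = 16 + 64 = 80  OK
C4: |8 − (-8)| = 16; 16 > 15, exceeds bound 15  FAIL
C5: V + S = -9 + (-8) = -17  OK
C6: W − S = 8 − (-8) = 16  OK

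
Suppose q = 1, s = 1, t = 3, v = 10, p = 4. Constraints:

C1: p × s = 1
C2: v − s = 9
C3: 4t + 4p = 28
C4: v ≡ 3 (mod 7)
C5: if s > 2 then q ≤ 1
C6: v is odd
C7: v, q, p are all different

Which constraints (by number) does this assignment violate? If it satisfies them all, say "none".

The assignment fails constraints 1, 6.

C1: p × s = 4 × 1 = 4, not 1 — does not hold.
C2: v − s = 10 − 1 = 9 — holds.
C3: 4t + 4p = 4(3) + 4(4) = 28 — holds.
C4: 10 mod 7 = 3 — holds.
C5: s = 1, not > 2; antecedent false, conditional vacuously true — holds.
C6: v = 10 is even — does not hold.
C7: values 10, 1, 4 are pairwise distinct — holds.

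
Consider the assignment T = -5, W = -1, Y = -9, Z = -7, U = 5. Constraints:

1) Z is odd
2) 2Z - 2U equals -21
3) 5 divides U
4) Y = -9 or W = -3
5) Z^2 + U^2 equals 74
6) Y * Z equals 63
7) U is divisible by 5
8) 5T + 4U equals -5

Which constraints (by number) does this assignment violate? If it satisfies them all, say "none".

Constraint 2 is violated.

1) Z = -7 is odd  ✓
2) 2Z - 2U = 2(-7) - 2(5) = -24, not -21  ✗
3) 5 / 5 = 1, so 5 divides 5  ✓
4) Y = -9 = -9 (first disjunct)  ✓
5) Z^2 + U^2 = (-7)^2 + 5^2 = 49 + 25 = 74  ✓
6) Y * Z = -9 * (-7) = 63  ✓
7) 5 / 5 = 1, so 5 divides 5  ✓
8) 5T + 4U = 5(-5) + 4(5) = -5  ✓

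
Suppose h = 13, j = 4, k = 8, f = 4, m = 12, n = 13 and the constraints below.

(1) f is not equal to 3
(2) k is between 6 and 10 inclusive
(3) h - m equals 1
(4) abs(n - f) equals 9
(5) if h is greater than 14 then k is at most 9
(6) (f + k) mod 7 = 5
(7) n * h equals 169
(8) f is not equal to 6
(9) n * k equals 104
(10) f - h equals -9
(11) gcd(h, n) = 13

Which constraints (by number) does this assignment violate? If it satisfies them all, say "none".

The assignment satisfies every constraint.

(1) f = 4, and 4 ≠ 3 — holds.
(2) k = 8 lies in [6, 10] — holds.
(3) h - m = 13 - 12 = 1 — holds.
(4) abs(13 - 4) = 9 — holds.
(5) h = 13, not > 14; antecedent false, conditional vacuously true — holds.
(6) f + k = 12; 12 mod 7 = 5 — holds.
(7) n * h = 13 * 13 = 169 — holds.
(8) f = 4, and 4 ≠ 6 — holds.
(9) n * k = 13 * 8 = 104 — holds.
(10) f - h = 4 - 13 = -9 — holds.
(11) gcd(13, 13) = 13 — holds.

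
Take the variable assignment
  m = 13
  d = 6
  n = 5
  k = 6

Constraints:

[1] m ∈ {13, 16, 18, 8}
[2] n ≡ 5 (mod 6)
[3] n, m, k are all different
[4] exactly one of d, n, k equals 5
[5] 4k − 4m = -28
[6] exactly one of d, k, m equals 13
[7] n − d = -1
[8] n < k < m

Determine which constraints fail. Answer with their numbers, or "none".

[1] m = 13 is in {13, 16, 18, 8}  yes
[2] 5 mod 6 = 5  yes
[3] values 5, 13, 6 are pairwise distinct  yes
[4] d=6, n=5, k=6; 1 of them equals 5  yes
[5] 4k − 4m = 4(6) − 4(13) = -28  yes
[6] d=6, k=6, m=13; 1 of them equals 13  yes
[7] n − d = 5 − 6 = -1  yes
[8] values 5 < 6 < 13  yes

No violations.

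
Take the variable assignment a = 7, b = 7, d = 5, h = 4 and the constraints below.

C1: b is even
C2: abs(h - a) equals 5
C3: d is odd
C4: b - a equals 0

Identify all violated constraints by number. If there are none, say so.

The assignment fails constraints 1 and 2.

C1: b = 7 is odd — violated.
C2: abs(4 - 7) = 3, not 5 — violated.
C3: d = 5 is odd — satisfied.
C4: b - a = 7 - 7 = 0 — satisfied.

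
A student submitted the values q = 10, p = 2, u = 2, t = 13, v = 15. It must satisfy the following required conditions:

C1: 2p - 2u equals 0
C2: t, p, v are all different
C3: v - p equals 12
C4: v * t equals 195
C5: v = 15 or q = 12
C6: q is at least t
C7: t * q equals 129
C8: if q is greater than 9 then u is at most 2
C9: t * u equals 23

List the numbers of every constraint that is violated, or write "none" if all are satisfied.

C1: 2p - 2u = 2(2) - 2(2) = 0  true
C2: values 13, 2, 15 are pairwise distinct  true
C3: v - p = 15 - 2 = 13, not 12  false
C4: v * t = 15 * 13 = 195  true
C5: v = 15 = 15 (first disjunct)  true
C6: q = 10, t = 13; 10 < 13 (want ≥)  false
C7: t * q = 13 * 10 = 130, not 129  false
C8: q = 10 > 9, so we need u ≤ 2; u = 2 ≤ 2  true
C9: t * u = 13 * 2 = 26, not 23  false

Constraints 3, 6, 7, 9 are violated.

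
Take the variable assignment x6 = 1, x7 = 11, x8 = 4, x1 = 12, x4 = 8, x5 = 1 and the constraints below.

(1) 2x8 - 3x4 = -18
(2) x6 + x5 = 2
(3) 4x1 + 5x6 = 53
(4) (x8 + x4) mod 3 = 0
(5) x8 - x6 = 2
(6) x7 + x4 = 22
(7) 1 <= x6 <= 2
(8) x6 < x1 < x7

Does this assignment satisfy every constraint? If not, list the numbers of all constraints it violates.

No — constraints 1, 5, 6, and 8 are not satisfied.

(1) 2x8 - 3x4 = 2(4) - 3(8) = -16, not -18 — violated.
(2) x6 + x5 = 1 + 1 = 2 — OK.
(3) 4x1 + 5x6 = 4(12) + 5(1) = 53 — OK.
(4) x8 + x4 = 12; 12 mod 3 = 0 — OK.
(5) x8 - x6 = 4 - 1 = 3, not 2 — violated.
(6) x7 + x4 = 11 + 8 = 19, not 22 — violated.
(7) x6 = 1 lies in [1, 2] — OK.
(8) values 1, 12, 11; x1 = 12 is not < x7 = 11 — violated.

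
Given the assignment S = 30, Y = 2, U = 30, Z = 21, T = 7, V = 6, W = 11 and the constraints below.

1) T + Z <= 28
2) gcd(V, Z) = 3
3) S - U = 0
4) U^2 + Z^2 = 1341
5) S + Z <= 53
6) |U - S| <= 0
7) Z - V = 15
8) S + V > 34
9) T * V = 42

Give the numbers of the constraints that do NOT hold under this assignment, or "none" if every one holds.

1) T + Z = 7 + 21 = 28; 28 ≤ 28 — OK.
2) gcd(6, 21) = 3 — OK.
3) S - U = 30 - 30 = 0 — OK.
4) U^2 + Z^2 = 30^2 + 21^2 = 900 + 441 = 1341 — OK.
5) S + Z = 30 + 21 = 51; 51 ≤ 53 — OK.
6) |30 - 30| = 0; 0 ≤ 0 — OK.
7) Z - V = 21 - 6 = 15 — OK.
8) S + V = 30 + 6 = 36; 36 > 34 — OK.
9) T * V = 7 * 6 = 42 — OK.

None — every constraint holds.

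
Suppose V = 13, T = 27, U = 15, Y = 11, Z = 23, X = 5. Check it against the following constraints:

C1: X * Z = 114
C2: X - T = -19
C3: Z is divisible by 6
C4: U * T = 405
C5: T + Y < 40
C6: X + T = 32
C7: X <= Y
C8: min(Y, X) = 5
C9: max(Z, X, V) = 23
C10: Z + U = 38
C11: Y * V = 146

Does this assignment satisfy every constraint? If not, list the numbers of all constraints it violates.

Violated: 1, 2, 3, and 11.

C1: X * Z = 5 * 23 = 115, not 114  ✗
C2: X - T = 5 - 27 = -22, not -19  ✗
C3: 23 = 6*3 + 5, so 6 does not divide 23  ✗
C4: U * T = 15 * 27 = 405  ✓
C5: T + Y = 27 + 11 = 38; 38 < 40  ✓
C6: X + T = 5 + 27 = 32  ✓
C7: X = 5, Y = 11; 5 ≤ 11  ✓
C8: min(11, 5) = 5  ✓
C9: max(23, 5, 13) = 23  ✓
C10: Z + U = 23 + 15 = 38  ✓
C11: Y * V = 11 * 13 = 143, not 146  ✗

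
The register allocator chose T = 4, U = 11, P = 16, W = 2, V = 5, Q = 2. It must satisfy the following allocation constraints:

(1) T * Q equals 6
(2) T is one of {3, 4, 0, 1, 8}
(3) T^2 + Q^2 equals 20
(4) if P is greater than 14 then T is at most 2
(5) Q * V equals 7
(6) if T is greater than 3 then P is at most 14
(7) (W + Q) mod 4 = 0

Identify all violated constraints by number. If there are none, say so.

Constraints 1, 4, 5, 6 do not hold.

(1) T * Q = 4 * 2 = 8, not 6  fails
(2) T = 4 is in {3, 4, 0, 1, 8}  holds
(3) T^2 + Q^2 = 4^2 + 2^2 = 16 + 4 = 20  holds
(4) P = 16 > 14, so we need T ≤ 2; but T = 4 > 2  fails
(5) Q * V = 2 * 5 = 10, not 7  fails
(6) T = 4 > 3, so we need P ≤ 14; but P = 16 > 14  fails
(7) W + Q = 4; 4 mod 4 = 0  holds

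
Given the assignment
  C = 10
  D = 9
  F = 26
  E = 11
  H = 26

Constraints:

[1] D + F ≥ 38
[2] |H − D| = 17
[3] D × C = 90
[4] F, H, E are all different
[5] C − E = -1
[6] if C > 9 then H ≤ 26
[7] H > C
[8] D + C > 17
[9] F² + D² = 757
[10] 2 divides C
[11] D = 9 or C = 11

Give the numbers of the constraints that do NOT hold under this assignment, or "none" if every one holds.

[1] D + F = 9 + 26 = 35; 35 < 38, bound 38 not met  no
[2] |26 − 9| = 17  yes
[3] D × C = 9 × 10 = 90  yes
[4] F = H = 26, not all different  no
[5] C − E = 10 − 11 = -1  yes
[6] C = 10 > 9, so we need H ≤ 26; H = 26 ≤ 26  yes
[7] H = 26, C = 10; 26 > 10  yes
[8] D + C = 9 + 10 = 19; 19 > 17  yes
[9] F² + D² = 26² + 9² = 676 + 81 = 757  yes
[10] 10 / 2 = 5, so 2 divides 10  yes
[11] D = 9 = 9 (first disjunct)  yes

Violated: 1 and 4.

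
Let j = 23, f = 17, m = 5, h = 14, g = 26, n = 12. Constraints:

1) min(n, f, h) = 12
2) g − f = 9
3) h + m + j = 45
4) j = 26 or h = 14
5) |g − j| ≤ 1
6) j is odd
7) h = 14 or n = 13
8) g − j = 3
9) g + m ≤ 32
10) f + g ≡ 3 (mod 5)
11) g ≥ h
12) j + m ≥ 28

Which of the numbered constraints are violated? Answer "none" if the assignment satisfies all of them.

Constraints 3, 5 are violated.

1) min(12, 17, 14) = 12 — satisfied.
2) g − f = 26 − 17 = 9 — satisfied.
3) h + m + j = 14 + 5 + 23 = 42, not 45 — violated.
4) j = 23 ≠ 26, but h = 14 = 14 (second disjunct) — satisfied.
5) |26 − 23| = 3; 3 > 1, exceeds bound 1 — violated.
6) j = 23 is odd — satisfied.
7) h = 14 = 14 (first disjunct) — satisfied.
8) g − j = 26 − 23 = 3 — satisfied.
9) g + m = 26 + 5 = 31; 31 ≤ 32 — satisfied.
10) f + g = 43; 43 mod 5 = 3 — satisfied.
11) g = 26, h = 14; 26 ≥ 14 — satisfied.
12) j + m = 23 + 5 = 28; 28 ≥ 28 — satisfied.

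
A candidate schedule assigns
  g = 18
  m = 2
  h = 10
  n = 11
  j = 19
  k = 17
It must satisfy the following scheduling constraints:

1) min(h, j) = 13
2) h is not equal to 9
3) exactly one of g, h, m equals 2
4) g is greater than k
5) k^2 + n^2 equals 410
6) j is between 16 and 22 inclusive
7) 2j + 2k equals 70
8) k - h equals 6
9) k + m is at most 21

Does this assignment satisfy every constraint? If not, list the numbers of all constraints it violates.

Constraints 1, 7, 8 are violated.

1) min(10, 19) = 10, not 13 — fails.
2) h = 10, and 10 ≠ 9 — holds.
3) g=18, h=10, m=2; 1 of them equals 2 — holds.
4) g = 18, k = 17; 18 > 17 — holds.
5) k^2 + n^2 = 17^2 + 11^2 = 289 + 121 = 410 — holds.
6) j = 19 lies in [16, 22] — holds.
7) 2j + 2k = 2(19) + 2(17) = 72, not 70 — fails.
8) k - h = 17 - 10 = 7, not 6 — fails.
9) k + m = 17 + 2 = 19; 19 ≤ 21 — holds.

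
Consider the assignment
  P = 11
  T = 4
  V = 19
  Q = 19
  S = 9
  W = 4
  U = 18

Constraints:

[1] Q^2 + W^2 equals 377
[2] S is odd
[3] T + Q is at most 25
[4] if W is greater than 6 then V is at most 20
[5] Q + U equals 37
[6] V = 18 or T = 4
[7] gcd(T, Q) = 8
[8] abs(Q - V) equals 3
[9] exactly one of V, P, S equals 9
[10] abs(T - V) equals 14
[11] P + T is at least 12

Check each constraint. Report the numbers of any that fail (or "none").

[1] Q^2 + W^2 = 19^2 + 4^2 = 361 + 16 = 377 — OK.
[2] S = 9 is odd — OK.
[3] T + Q = 4 + 19 = 23; 23 ≤ 25 — OK.
[4] W = 4, not > 6; antecedent false, conditional vacuously true — OK.
[5] Q + U = 19 + 18 = 37 — OK.
[6] V = 19 ≠ 18, but T = 4 = 4 (second disjunct) — OK.
[7] gcd(4, 19) = 1, not 8 — violated.
[8] abs(19 - 19) = 0, not 3 — violated.
[9] V=19, P=11, S=9; 1 of them equals 9 — OK.
[10] abs(4 - 19) = 15, not 14 — violated.
[11] P + T = 11 + 4 = 15; 15 ≥ 12 — OK.

Constraints 7, 8, 10 are violated.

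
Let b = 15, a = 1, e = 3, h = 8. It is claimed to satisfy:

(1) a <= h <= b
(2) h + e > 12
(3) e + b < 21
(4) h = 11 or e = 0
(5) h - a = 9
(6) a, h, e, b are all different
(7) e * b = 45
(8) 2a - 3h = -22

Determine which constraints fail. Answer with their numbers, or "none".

(1) values 1 <= 8 <= 15 — holds.
(2) h + e = 8 + 3 = 11; 11 ≤ 12, bound 12 not met — does not hold.
(3) e + b = 3 + 15 = 18; 18 < 21 — holds.
(4) h = 8 ≠ 11 and e = 3 ≠ 0; both disjuncts false — does not hold.
(5) h - a = 8 - 1 = 7, not 9 — does not hold.
(6) values 1, 8, 3, 15 are pairwise distinct — holds.
(7) e * b = 3 * 15 = 45 — holds.
(8) 2a - 3h = 2(1) - 3(8) = -22 — holds.

Constraints 2, 4, and 5 are violated.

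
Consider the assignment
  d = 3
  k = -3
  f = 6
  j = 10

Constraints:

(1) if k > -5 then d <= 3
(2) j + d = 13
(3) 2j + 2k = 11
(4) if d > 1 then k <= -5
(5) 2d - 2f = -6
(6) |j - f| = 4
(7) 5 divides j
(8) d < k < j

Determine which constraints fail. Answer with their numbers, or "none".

The assignment fails constraints 3, 4, 8.

(1) k = -3 > -5, so we need d ≤ 3; d = 3 ≤ 3 — satisfied.
(2) j + d = 10 + 3 = 13 — satisfied.
(3) 2j + 2k = 2(10) + 2(-3) = 14, not 11 — violated.
(4) d = 3 > 1, so we need k ≤ -5; but k = -3 > -5 — violated.
(5) 2d - 2f = 2(3) - 2(6) = -6 — satisfied.
(6) |10 - 6| = 4 — satisfied.
(7) 10 / 5 = 2, so 5 divides 10 — satisfied.
(8) values 3, -3, 10; d = 3 is not < k = -3 — violated.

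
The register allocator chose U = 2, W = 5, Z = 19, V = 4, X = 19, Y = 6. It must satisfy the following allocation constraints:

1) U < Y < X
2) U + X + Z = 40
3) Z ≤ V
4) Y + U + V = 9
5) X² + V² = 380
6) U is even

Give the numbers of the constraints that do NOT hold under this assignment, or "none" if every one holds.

1) values 2 < 6 < 19  OK
2) U + X + Z = 2 + 19 + 19 = 40  OK
3) Z = 19, V = 4; 19 > 4 (want ≤)  FAIL
4) Y + U + V = 6 + 2 + 4 = 12, not 9  FAIL
5) X² + V² = 19² + 4² = 361 + 16 = 377, not 380  FAIL
6) U = 2 is even  OK

The assignment fails constraints 3, 4, and 5.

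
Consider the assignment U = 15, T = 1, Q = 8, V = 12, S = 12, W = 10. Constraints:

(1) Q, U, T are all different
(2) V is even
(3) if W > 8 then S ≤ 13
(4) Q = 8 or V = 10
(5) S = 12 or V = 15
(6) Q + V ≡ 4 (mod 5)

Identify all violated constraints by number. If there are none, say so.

(1) values 8, 15, 1 are pairwise distinct  true
(2) V = 12 is even  true
(3) W = 10 > 8, so we need S ≤ 13; S = 12 ≤ 13  true
(4) Q = 8 = 8 (first disjunct)  true
(5) S = 12 = 12 (first disjunct)  true
(6) Q + V = 20; 20 mod 5 = 0, not 4  false

No — constraint 6 is not satisfied.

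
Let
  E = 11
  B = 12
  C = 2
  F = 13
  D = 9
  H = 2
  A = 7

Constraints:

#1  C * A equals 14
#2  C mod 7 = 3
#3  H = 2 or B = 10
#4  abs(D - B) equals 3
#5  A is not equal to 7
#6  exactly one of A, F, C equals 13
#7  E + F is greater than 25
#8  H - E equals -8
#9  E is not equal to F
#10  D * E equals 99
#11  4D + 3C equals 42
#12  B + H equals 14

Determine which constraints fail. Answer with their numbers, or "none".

#1 C * A = 2 * 7 = 14  yes
#2 2 mod 7 = 2, not 3  no
#3 H = 2 = 2 (first disjunct)  yes
#4 abs(9 - 12) = 3  yes
#5 A = 7, but 7 is required to differ  no
#6 A=7, F=13, C=2; 1 of them equals 13  yes
#7 E + F = 11 + 13 = 24; 24 ≤ 25, bound 25 not met  no
#8 H - E = 2 - 11 = -9, not -8  no
#9 E = 11, F = 13; distinct  yes
#10 D * E = 9 * 11 = 99  yes
#11 4D + 3C = 4(9) + 3(2) = 42  yes
#12 B + H = 12 + 2 = 14  yes

Constraints 2, 5, 7, 8 are violated.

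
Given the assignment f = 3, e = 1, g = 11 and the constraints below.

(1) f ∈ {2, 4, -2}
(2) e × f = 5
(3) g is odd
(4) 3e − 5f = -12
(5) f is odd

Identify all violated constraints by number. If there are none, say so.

Constraints 1 and 2 are violated.

(1) f = 3 is not in {2, 4, -2}  ✗
(2) e × f = 1 × 3 = 3, not 5  ✗
(3) g = 11 is odd  ✓
(4) 3e − 5f = 3(1) − 5(3) = -12  ✓
(5) f = 3 is odd  ✓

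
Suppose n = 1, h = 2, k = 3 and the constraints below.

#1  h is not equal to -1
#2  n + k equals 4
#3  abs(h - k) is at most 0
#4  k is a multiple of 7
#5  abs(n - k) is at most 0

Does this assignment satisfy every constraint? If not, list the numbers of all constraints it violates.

#1 h = 2, and 2 ≠ -1 — satisfied.
#2 n + k = 1 + 3 = 4 — satisfied.
#3 abs(2 - 3) = 1; 1 > 0, exceeds bound 0 — violated.
#4 3 = 7*0 + 3, so 7 does not divide 3 — violated.
#5 abs(1 - 3) = 2; 2 > 0, exceeds bound 0 — violated.

Violated: 3, 4, and 5.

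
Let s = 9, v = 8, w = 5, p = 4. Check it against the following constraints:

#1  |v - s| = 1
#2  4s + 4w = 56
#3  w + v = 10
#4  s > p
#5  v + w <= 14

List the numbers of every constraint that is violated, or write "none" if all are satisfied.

The assignment fails constraint 3.

#1 |8 - 9| = 1  yes
#2 4s + 4w = 4(9) + 4(5) = 56  yes
#3 w + v = 5 + 8 = 13, not 10  no
#4 s = 9, p = 4; 9 > 4  yes
#5 v + w = 8 + 5 = 13; 13 ≤ 14  yes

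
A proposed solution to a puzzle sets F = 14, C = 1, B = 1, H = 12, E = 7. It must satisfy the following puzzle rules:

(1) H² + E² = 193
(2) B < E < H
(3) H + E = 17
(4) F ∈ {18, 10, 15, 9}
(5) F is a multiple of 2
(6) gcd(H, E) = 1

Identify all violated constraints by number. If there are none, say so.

Constraints 3, 4 do not hold.

(1) H² + E² = 12² + 7² = 144 + 49 = 193 — satisfied.
(2) values 1 < 7 < 12 — satisfied.
(3) H + E = 12 + 7 = 19, not 17 — violated.
(4) F = 14 is not in {18, 10, 15, 9} — violated.
(5) 14 / 2 = 7, so 2 divides 14 — satisfied.
(6) gcd(12, 7) = 1 — satisfied.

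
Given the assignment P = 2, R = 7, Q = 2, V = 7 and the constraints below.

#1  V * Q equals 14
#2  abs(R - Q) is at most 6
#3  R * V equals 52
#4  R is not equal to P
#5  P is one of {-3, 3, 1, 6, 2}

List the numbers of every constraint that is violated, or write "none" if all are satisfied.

#1 V * Q = 7 * 2 = 14 — holds.
#2 abs(7 - 2) = 5; 5 ≤ 6 — holds.
#3 R * V = 7 * 7 = 49, not 52 — fails.
#4 R = 7, P = 2; distinct — holds.
#5 P = 2 is in {-3, 3, 1, 6, 2} — holds.

Violated: 3.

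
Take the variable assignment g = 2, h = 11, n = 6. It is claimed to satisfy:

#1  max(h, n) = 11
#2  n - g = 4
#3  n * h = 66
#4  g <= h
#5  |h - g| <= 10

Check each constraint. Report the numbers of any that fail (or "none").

All constraints are satisfied.

#1 max(11, 6) = 11  yes
#2 n - g = 6 - 2 = 4  yes
#3 n * h = 6 * 11 = 66  yes
#4 g = 2, h = 11; 2 ≤ 11  yes
#5 |11 - 2| = 9; 9 ≤ 10  yes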